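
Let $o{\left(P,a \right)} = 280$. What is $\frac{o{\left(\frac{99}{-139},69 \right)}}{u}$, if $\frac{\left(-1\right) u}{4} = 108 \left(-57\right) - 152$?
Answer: $\frac{35}{3154} \approx 0.011097$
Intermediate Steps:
$u = 25232$ ($u = - 4 \left(108 \left(-57\right) - 152\right) = - 4 \left(-6156 - 152\right) = \left(-4\right) \left(-6308\right) = 25232$)
$\frac{o{\left(\frac{99}{-139},69 \right)}}{u} = \frac{280}{25232} = 280 \cdot \frac{1}{25232} = \frac{35}{3154}$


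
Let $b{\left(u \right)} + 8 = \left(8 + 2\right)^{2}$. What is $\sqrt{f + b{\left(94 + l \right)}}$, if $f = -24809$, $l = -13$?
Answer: $i \sqrt{24717} \approx 157.22 i$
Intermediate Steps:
$b{\left(u \right)} = 92$ ($b{\left(u \right)} = -8 + \left(8 + 2\right)^{2} = -8 + 10^{2} = -8 + 100 = 92$)
$\sqrt{f + b{\left(94 + l \right)}} = \sqrt{-24809 + 92} = \sqrt{-24717} = i \sqrt{24717}$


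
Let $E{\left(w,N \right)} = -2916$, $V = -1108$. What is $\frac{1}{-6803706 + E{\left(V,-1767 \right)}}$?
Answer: $- \frac{1}{6806622} \approx -1.4692 \cdot 10^{-7}$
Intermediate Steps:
$\frac{1}{-6803706 + E{\left(V,-1767 \right)}} = \frac{1}{-6803706 - 2916} = \frac{1}{-6806622} = - \frac{1}{6806622}$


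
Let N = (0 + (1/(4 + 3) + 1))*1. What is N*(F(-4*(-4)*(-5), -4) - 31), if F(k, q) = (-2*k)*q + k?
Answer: -6008/7 ≈ -858.29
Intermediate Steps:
F(k, q) = k - 2*k*q (F(k, q) = -2*k*q + k = k - 2*k*q)
N = 8/7 (N = (0 + (1/7 + 1))*1 = (0 + (⅐ + 1))*1 = (0 + 8/7)*1 = (8/7)*1 = 8/7 ≈ 1.1429)
N*(F(-4*(-4)*(-5), -4) - 31) = 8*((-4*(-4)*(-5))*(1 - 2*(-4)) - 31)/7 = 8*((16*(-5))*(1 + 8) - 31)/7 = 8*(-80*9 - 31)/7 = 8*(-720 - 31)/7 = (8/7)*(-751) = -6008/7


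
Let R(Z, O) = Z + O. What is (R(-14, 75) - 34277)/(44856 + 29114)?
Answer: -1316/2845 ≈ -0.46257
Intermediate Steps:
R(Z, O) = O + Z
(R(-14, 75) - 34277)/(44856 + 29114) = ((75 - 14) - 34277)/(44856 + 29114) = (61 - 34277)/73970 = -34216*1/73970 = -1316/2845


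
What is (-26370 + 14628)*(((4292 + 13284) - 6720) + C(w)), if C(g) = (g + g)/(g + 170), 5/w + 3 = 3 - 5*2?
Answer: -14404232348/113 ≈ -1.2747e+8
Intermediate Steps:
w = -½ (w = 5/(-3 + (3 - 5*2)) = 5/(-3 + (3 - 10)) = 5/(-3 - 7) = 5/(-10) = 5*(-⅒) = -½ ≈ -0.50000)
C(g) = 2*g/(170 + g) (C(g) = (2*g)/(170 + g) = 2*g/(170 + g))
(-26370 + 14628)*(((4292 + 13284) - 6720) + C(w)) = (-26370 + 14628)*(((4292 + 13284) - 6720) + 2*(-½)/(170 - ½)) = -11742*((17576 - 6720) + 2*(-½)/(339/2)) = -11742*(10856 + 2*(-½)*(2/339)) = -11742*(10856 - 2/339) = -11742*3680182/339 = -14404232348/113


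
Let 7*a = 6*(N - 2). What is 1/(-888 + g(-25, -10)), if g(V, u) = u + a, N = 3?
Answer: -7/6280 ≈ -0.0011146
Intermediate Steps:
a = 6/7 (a = (6*(3 - 2))/7 = (6*1)/7 = (⅐)*6 = 6/7 ≈ 0.85714)
g(V, u) = 6/7 + u (g(V, u) = u + 6/7 = 6/7 + u)
1/(-888 + g(-25, -10)) = 1/(-888 + (6/7 - 10)) = 1/(-888 - 64/7) = 1/(-6280/7) = -7/6280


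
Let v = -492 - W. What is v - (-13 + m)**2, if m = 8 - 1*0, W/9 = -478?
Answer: 3785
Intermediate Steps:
W = -4302 (W = 9*(-478) = -4302)
m = 8 (m = 8 + 0 = 8)
v = 3810 (v = -492 - 1*(-4302) = -492 + 4302 = 3810)
v - (-13 + m)**2 = 3810 - (-13 + 8)**2 = 3810 - 1*(-5)**2 = 3810 - 1*25 = 3810 - 25 = 3785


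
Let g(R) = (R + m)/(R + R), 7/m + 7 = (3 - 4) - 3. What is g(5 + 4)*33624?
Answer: 171856/11 ≈ 15623.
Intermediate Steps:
m = -7/11 (m = 7/(-7 + ((3 - 4) - 3)) = 7/(-7 + (-1 - 3)) = 7/(-7 - 4) = 7/(-11) = 7*(-1/11) = -7/11 ≈ -0.63636)
g(R) = (-7/11 + R)/(2*R) (g(R) = (R - 7/11)/(R + R) = (-7/11 + R)/((2*R)) = (-7/11 + R)*(1/(2*R)) = (-7/11 + R)/(2*R))
g(5 + 4)*33624 = ((-7 + 11*(5 + 4))/(22*(5 + 4)))*33624 = ((1/22)*(-7 + 11*9)/9)*33624 = ((1/22)*(⅑)*(-7 + 99))*33624 = ((1/22)*(⅑)*92)*33624 = (46/99)*33624 = 171856/11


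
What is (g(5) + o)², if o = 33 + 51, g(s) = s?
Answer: 7921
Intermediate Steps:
o = 84
(g(5) + o)² = (5 + 84)² = 89² = 7921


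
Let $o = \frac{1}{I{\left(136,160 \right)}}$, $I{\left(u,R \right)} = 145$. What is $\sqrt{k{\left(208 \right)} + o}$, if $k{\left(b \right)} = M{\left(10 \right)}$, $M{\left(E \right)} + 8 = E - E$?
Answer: $\frac{i \sqrt{168055}}{145} \approx 2.8272 i$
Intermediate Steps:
$M{\left(E \right)} = -8$ ($M{\left(E \right)} = -8 + \left(E - E\right) = -8 + 0 = -8$)
$k{\left(b \right)} = -8$
$o = \frac{1}{145} \approx 0.0068966$
$\sqrt{k{\left(208 \right)} + o} = \sqrt{-8 + \frac{1}{145}} = \sqrt{- \frac{1159}{145}} = \frac{i \sqrt{168055}}{145}$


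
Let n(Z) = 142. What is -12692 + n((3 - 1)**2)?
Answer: -12550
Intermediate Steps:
-12692 + n((3 - 1)**2) = -12692 + 142 = -12550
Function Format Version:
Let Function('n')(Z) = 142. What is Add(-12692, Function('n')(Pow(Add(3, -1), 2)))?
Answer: -12550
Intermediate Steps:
Add(-12692, Function('n')(Pow(Add(3, -1), 2))) = Add(-12692, 142) = -12550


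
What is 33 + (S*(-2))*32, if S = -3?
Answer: 225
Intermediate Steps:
33 + (S*(-2))*32 = 33 - 3*(-2)*32 = 33 + 6*32 = 33 + 192 = 225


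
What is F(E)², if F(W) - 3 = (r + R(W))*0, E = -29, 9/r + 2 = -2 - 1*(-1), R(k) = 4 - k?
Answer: 9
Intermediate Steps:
r = -3 (r = 9/(-2 + (-2 - 1*(-1))) = 9/(-2 + (-2 + 1)) = 9/(-2 - 1) = 9/(-3) = 9*(-⅓) = -3)
F(W) = 3 (F(W) = 3 + (-3 + (4 - W))*0 = 3 + (1 - W)*0 = 3 + 0 = 3)
F(E)² = 3² = 9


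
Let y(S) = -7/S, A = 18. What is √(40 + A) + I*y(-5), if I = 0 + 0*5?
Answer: √58 ≈ 7.6158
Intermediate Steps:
I = 0 (I = 0 + 0 = 0)
√(40 + A) + I*y(-5) = √(40 + 18) + 0*(-7/(-5)) = √58 + 0*(-7*(-⅕)) = √58 + 0*(7/5) = √58 + 0 = √58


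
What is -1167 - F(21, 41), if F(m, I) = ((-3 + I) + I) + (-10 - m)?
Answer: -1215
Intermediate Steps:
F(m, I) = -13 - m + 2*I (F(m, I) = (-3 + 2*I) + (-10 - m) = -13 - m + 2*I)
-1167 - F(21, 41) = -1167 - (-13 - 1*21 + 2*41) = -1167 - (-13 - 21 + 82) = -1167 - 1*48 = -1167 - 48 = -1215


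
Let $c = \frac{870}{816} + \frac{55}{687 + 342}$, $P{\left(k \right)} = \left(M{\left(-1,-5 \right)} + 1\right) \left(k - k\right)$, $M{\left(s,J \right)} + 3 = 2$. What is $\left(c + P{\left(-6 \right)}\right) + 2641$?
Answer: $\frac{369748789}{139944} \approx 2642.1$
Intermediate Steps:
$M{\left(s,J \right)} = -1$ ($M{\left(s,J \right)} = -3 + 2 = -1$)
$P{\left(k \right)} = 0$ ($P{\left(k \right)} = \left(-1 + 1\right) \left(k - k\right) = 0 \cdot 0 = 0$)
$c = \frac{156685}{139944}$ ($c = 870 \cdot \frac{1}{816} + \frac{55}{1029} = \frac{145}{136} + 55 \cdot \frac{1}{1029} = \frac{145}{136} + \frac{55}{1029} = \frac{156685}{139944} \approx 1.1196$)
$\left(c + P{\left(-6 \right)}\right) + 2641 = \left(\frac{156685}{139944} + 0\right) + 2641 = \frac{156685}{139944} + 2641 = \frac{369748789}{139944}$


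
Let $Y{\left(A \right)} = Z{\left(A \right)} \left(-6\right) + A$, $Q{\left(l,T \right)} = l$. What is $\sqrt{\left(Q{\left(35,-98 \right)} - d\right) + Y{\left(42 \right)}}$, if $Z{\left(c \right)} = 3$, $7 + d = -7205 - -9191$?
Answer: $8 i \sqrt{30} \approx 43.818 i$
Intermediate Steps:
$d = 1979$ ($d = -7 - -1986 = -7 + \left(-7205 + 9191\right) = -7 + 1986 = 1979$)
$Y{\left(A \right)} = -18 + A$ ($Y{\left(A \right)} = 3 \left(-6\right) + A = -18 + A$)
$\sqrt{\left(Q{\left(35,-98 \right)} - d\right) + Y{\left(42 \right)}} = \sqrt{\left(35 - 1979\right) + \left(-18 + 42\right)} = \sqrt{\left(35 - 1979\right) + 24} = \sqrt{-1944 + 24} = \sqrt{-1920} = 8 i \sqrt{30}$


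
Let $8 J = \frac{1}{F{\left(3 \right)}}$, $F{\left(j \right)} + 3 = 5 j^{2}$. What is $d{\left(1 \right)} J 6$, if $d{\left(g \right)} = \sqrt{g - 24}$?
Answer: $\frac{i \sqrt{23}}{56} \approx 0.08564 i$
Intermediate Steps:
$F{\left(j \right)} = -3 + 5 j^{2}$
$J = \frac{1}{336}$ ($J = \frac{1}{8 \left(-3 + 5 \cdot 3^{2}\right)} = \frac{1}{8 \left(-3 + 5 \cdot 9\right)} = \frac{1}{8 \left(-3 + 45\right)} = \frac{1}{8 \cdot 42} = \frac{1}{8} \cdot \frac{1}{42} = \frac{1}{336} \approx 0.0029762$)
$d{\left(g \right)} = \sqrt{-24 + g}$
$d{\left(1 \right)} J 6 = \sqrt{-24 + 1} \cdot \frac{1}{336} \cdot 6 = \sqrt{-23} \cdot \frac{1}{56} = i \sqrt{23} \cdot \frac{1}{56} = \frac{i \sqrt{23}}{56}$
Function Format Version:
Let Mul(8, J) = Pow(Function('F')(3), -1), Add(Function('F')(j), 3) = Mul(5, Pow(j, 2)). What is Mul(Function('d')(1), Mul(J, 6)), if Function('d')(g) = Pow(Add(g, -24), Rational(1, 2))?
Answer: Mul(Rational(1, 56), I, Pow(23, Rational(1, 2))) ≈ Mul(0.085640, I)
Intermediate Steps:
Function('F')(j) = Add(-3, Mul(5, Pow(j, 2)))
J = Rational(1, 336) (J = Mul(Rational(1, 8), Pow(Add(-3, Mul(5, Pow(3, 2))), -1)) = Mul(Rational(1, 8), Pow(Add(-3, Mul(5, 9)), -1)) = Mul(Rational(1, 8), Pow(Add(-3, 45), -1)) = Mul(Rational(1, 8), Pow(42, -1)) = Mul(Rational(1, 8), Rational(1, 42)) = Rational(1, 336) ≈ 0.0029762)
Function('d')(g) = Pow(Add(-24, g), Rational(1, 2))
Mul(Function('d')(1), Mul(J, 6)) = Mul(Pow(Add(-24, 1), Rational(1, 2)), Mul(Rational(1, 336), 6)) = Mul(Pow(-23, Rational(1, 2)), Rational(1, 56)) = Mul(Mul(I, Pow(23, Rational(1, 2))), Rational(1, 56)) = Mul(Rational(1, 56), I, Pow(23, Rational(1, 2)))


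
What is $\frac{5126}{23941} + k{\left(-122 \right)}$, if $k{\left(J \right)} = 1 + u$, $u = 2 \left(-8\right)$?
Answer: $- \frac{353989}{23941} \approx -14.786$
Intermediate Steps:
$u = -16$
$k{\left(J \right)} = -15$ ($k{\left(J \right)} = 1 - 16 = -15$)
$\frac{5126}{23941} + k{\left(-122 \right)} = \frac{5126}{23941} - 15 = - \frac{353989}{23941}$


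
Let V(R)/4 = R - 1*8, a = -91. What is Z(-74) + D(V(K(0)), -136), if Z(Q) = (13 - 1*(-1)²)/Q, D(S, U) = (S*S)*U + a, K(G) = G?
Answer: -5156141/37 ≈ -1.3936e+5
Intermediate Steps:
V(R) = -32 + 4*R (V(R) = 4*(R - 1*8) = 4*(R - 8) = 4*(-8 + R) = -32 + 4*R)
D(S, U) = -91 + U*S² (D(S, U) = (S*S)*U - 91 = S²*U - 91 = U*S² - 91 = -91 + U*S²)
Z(Q) = 12/Q (Z(Q) = (13 - 1*1)/Q = (13 - 1)/Q = 12/Q)
Z(-74) + D(V(K(0)), -136) = 12/(-74) + (-91 - 136*(-32 + 4*0)²) = 12*(-1/74) + (-91 - 136*(-32 + 0)²) = -6/37 + (-91 - 136*(-32)²) = -6/37 + (-91 - 136*1024) = -6/37 + (-91 - 139264) = -6/37 - 139355 = -5156141/37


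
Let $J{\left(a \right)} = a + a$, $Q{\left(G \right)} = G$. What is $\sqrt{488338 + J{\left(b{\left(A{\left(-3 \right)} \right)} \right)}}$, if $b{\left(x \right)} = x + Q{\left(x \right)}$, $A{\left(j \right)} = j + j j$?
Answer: $\sqrt{488362} \approx 698.83$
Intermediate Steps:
$A{\left(j \right)} = j + j^{2}$
$b{\left(x \right)} = 2 x$ ($b{\left(x \right)} = x + x = 2 x$)
$J{\left(a \right)} = 2 a$
$\sqrt{488338 + J{\left(b{\left(A{\left(-3 \right)} \right)} \right)}} = \sqrt{488338 + 2 \cdot 2 \left(- 3 \left(1 - 3\right)\right)} = \sqrt{488338 + 2 \cdot 2 \left(\left(-3\right) \left(-2\right)\right)} = \sqrt{488338 + 2 \cdot 2 \cdot 6} = \sqrt{488338 + 2 \cdot 12} = \sqrt{488338 + 24} = \sqrt{488362}$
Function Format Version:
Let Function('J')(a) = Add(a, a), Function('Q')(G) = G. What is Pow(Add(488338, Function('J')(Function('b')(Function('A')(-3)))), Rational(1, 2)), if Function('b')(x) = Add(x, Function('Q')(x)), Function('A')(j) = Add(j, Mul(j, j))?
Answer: Pow(488362, Rational(1, 2)) ≈ 698.83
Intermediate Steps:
Function('A')(j) = Add(j, Pow(j, 2))
Function('b')(x) = Mul(2, x) (Function('b')(x) = Add(x, x) = Mul(2, x))
Function('J')(a) = Mul(2, a)
Pow(Add(488338, Function('J')(Function('b')(Function('A')(-3)))), Rational(1, 2)) = Pow(Add(488338, Mul(2, Mul(2, Mul(-3, Add(1, -3))))), Rational(1, 2)) = Pow(Add(488338, Mul(2, Mul(2, Mul(-3, -2)))), Rational(1, 2)) = Pow(Add(488338, Mul(2, Mul(2, 6))), Rational(1, 2)) = Pow(Add(488338, Mul(2, 12)), Rational(1, 2)) = Pow(Add(488338, 24), Rational(1, 2)) = Pow(488362, Rational(1, 2))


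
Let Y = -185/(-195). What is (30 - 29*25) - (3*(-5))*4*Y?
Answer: -8295/13 ≈ -638.08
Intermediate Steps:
Y = 37/39 (Y = -185*(-1/195) = 37/39 ≈ 0.94872)
(30 - 29*25) - (3*(-5))*4*Y = (30 - 29*25) - (3*(-5))*4*37/39 = (30 - 725) - (-15*4)*37/39 = -695 - (-60)*37/39 = -695 - 1*(-740/13) = -695 + 740/13 = -8295/13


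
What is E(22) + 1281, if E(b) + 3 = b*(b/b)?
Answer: 1300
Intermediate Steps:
E(b) = -3 + b (E(b) = -3 + b*(b/b) = -3 + b*1 = -3 + b)
E(22) + 1281 = (-3 + 22) + 1281 = 19 + 1281 = 1300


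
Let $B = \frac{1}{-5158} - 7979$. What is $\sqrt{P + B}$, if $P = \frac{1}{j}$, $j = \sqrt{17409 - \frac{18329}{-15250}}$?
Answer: $\frac{\sqrt{-14964370548842812253058362274 + 35318831855470780 \sqrt{161958403190}}}{1369477776482} \approx 89.325 i$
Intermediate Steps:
$j = \frac{\sqrt{161958403190}}{3050}$ ($j = \sqrt{17409 - - \frac{18329}{15250}} = \sqrt{17409 + \frac{18329}{15250}} = \sqrt{\frac{265505579}{15250}} = \frac{\sqrt{161958403190}}{3050} \approx 131.95$)
$P = \frac{5 \sqrt{161958403190}}{265505579}$ ($P = \frac{1}{\frac{1}{3050} \sqrt{161958403190}} = \frac{5 \sqrt{161958403190}}{265505579} \approx 0.0075788$)
$B = - \frac{41155683}{5158}$ ($B = - \frac{1}{5158} - 7979 = - \frac{41155683}{5158} \approx -7979.0$)
$\sqrt{P + B} = \sqrt{\frac{5 \sqrt{161958403190}}{265505579} - \frac{41155683}{5158}} = \sqrt{- \frac{41155683}{5158} + \frac{5 \sqrt{161958403190}}{265505579}}$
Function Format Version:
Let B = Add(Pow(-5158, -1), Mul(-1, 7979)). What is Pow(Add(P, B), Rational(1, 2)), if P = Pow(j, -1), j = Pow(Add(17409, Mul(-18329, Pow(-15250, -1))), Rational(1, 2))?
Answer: Mul(Rational(1, 1369477776482), Pow(Add(-14964370548842812253058362274, Mul(35318831855470780, Pow(161958403190, Rational(1, 2)))), Rational(1, 2))) ≈ Mul(89.325, I)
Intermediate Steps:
j = Mul(Rational(1, 3050), Pow(161958403190, Rational(1, 2))) (j = Pow(Add(17409, Mul(-18329, Rational(-1, 15250))), Rational(1, 2)) = Pow(Add(17409, Rational(18329, 15250)), Rational(1, 2)) = Pow(Rational(265505579, 15250), Rational(1, 2)) = Mul(Rational(1, 3050), Pow(161958403190, Rational(1, 2))) ≈ 131.95)
P = Mul(Rational(5, 265505579), Pow(161958403190, Rational(1, 2))) (P = Pow(Mul(Rational(1, 3050), Pow(161958403190, Rational(1, 2))), -1) = Mul(Rational(5, 265505579), Pow(161958403190, Rational(1, 2))) ≈ 0.0075788)
B = Rational(-41155683, 5158) (B = Add(Rational(-1, 5158), -7979) = Rational(-41155683, 5158) ≈ -7979.0)
Pow(Add(P, B), Rational(1, 2)) = Pow(Add(Mul(Rational(5, 265505579), Pow(161958403190, Rational(1, 2))), Rational(-41155683, 5158)), Rational(1, 2)) = Pow(Add(Rational(-41155683, 5158), Mul(Rational(5, 265505579), Pow(161958403190, Rational(1, 2)))), Rational(1, 2))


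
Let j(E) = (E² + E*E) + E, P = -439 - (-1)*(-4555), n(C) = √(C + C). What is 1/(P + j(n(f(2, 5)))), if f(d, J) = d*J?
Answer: -2477/12271048 - √5/12271048 ≈ -0.00020204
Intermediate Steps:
f(d, J) = J*d
n(C) = √2*√C (n(C) = √(2*C) = √2*√C)
P = -4994 (P = -439 - 1*4555 = -439 - 4555 = -4994)
j(E) = E + 2*E² (j(E) = (E² + E²) + E = 2*E² + E = E + 2*E²)
1/(P + j(n(f(2, 5)))) = 1/(-4994 + (√2*√(5*2))*(1 + 2*(√2*√(5*2)))) = 1/(-4994 + (√2*√10)*(1 + 2*(√2*√10))) = 1/(-4994 + (2*√5)*(1 + 2*(2*√5))) = 1/(-4994 + (2*√5)*(1 + 4*√5)) = 1/(-4994 + 2*√5*(1 + 4*√5))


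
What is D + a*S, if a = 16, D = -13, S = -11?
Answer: -189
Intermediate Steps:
D + a*S = -13 + 16*(-11) = -13 - 176 = -189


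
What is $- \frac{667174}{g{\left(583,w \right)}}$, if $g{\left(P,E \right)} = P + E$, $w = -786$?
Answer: $\frac{23006}{7} \approx 3286.6$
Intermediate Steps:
$g{\left(P,E \right)} = E + P$
$- \frac{667174}{g{\left(583,w \right)}} = - \frac{667174}{-786 + 583} = - \frac{667174}{-203} = \left(-667174\right) \left(- \frac{1}{203}\right) = \frac{23006}{7}$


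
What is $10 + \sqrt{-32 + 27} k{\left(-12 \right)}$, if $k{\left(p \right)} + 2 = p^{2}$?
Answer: $10 + 142 i \sqrt{5} \approx 10.0 + 317.52 i$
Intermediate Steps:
$k{\left(p \right)} = -2 + p^{2}$
$10 + \sqrt{-32 + 27} k{\left(-12 \right)} = 10 + \sqrt{-32 + 27} \left(-2 + \left(-12\right)^{2}\right) = 10 + \sqrt{-5} \left(-2 + 144\right) = 10 + i \sqrt{5} \cdot 142 = 10 + 142 i \sqrt{5}$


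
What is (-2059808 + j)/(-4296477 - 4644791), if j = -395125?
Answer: 2454933/8941268 ≈ 0.27456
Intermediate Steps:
(-2059808 + j)/(-4296477 - 4644791) = (-2059808 - 395125)/(-4296477 - 4644791) = -2454933/(-8941268) = -2454933*(-1/8941268) = 2454933/8941268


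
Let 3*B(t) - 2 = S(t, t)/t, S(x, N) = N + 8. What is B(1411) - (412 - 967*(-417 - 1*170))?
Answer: -2404513312/4233 ≈ -5.6804e+5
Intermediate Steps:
S(x, N) = 8 + N
B(t) = 2/3 + (8 + t)/(3*t) (B(t) = 2/3 + ((8 + t)/t)/3 = 2/3 + (8 + t)/(3*t))
B(1411) - (412 - 967*(-417 - 1*170)) = (8/3 + 1411)/1411 - (412 - 967*(-417 - 1*170)) = (1/1411)*(4241/3) - (412 - 967*(-417 - 170)) = 4241/4233 - (412 - 967*(-587)) = 4241/4233 - (412 + 567629) = 4241/4233 - 1*568041 = 4241/4233 - 568041 = -2404513312/4233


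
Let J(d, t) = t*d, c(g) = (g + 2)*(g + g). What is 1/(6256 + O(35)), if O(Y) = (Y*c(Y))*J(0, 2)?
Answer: 1/6256 ≈ 0.00015985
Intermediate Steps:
c(g) = 2*g*(2 + g) (c(g) = (2 + g)*(2*g) = 2*g*(2 + g))
J(d, t) = d*t
O(Y) = 0 (O(Y) = (Y*(2*Y*(2 + Y)))*(0*2) = (2*Y²*(2 + Y))*0 = 0)
1/(6256 + O(35)) = 1/(6256 + 0) = 1/6256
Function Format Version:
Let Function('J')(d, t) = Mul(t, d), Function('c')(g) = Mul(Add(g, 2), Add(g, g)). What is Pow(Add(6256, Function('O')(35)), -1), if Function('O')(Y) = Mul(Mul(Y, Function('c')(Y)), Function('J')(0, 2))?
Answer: Rational(1, 6256) ≈ 0.00015985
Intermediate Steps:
Function('c')(g) = Mul(2, g, Add(2, g)) (Function('c')(g) = Mul(Add(2, g), Mul(2, g)) = Mul(2, g, Add(2, g)))
Function('J')(d, t) = Mul(d, t)
Function('O')(Y) = 0 (Function('O')(Y) = Mul(Mul(Y, Mul(2, Y, Add(2, Y))), Mul(0, 2)) = Mul(Mul(2, Pow(Y, 2), Add(2, Y)), 0) = 0)
Pow(Add(6256, Function('O')(35)), -1) = Pow(Add(6256, 0), -1) = Pow(6256, -1) = Rational(1, 6256)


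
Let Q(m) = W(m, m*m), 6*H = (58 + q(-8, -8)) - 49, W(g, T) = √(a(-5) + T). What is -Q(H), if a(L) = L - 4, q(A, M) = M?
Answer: -I*√323/6 ≈ -2.9954*I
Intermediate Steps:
a(L) = -4 + L
W(g, T) = √(-9 + T) (W(g, T) = √((-4 - 5) + T) = √(-9 + T))
H = ⅙ (H = ((58 - 8) - 49)/6 = (50 - 49)/6 = (⅙)*1 = ⅙ ≈ 0.16667)
Q(m) = √(-9 + m²) (Q(m) = √(-9 + m*m) = √(-9 + m²))
-Q(H) = -√(-9 + (⅙)²) = -√(-9 + 1/36) = -√(-323/36) = -I*√323/6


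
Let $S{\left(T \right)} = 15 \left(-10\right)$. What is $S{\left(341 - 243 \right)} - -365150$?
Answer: $365000$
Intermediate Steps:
$S{\left(T \right)} = -150$
$S{\left(341 - 243 \right)} - -365150 = -150 - -365150 = -150 + 365150 = 365000$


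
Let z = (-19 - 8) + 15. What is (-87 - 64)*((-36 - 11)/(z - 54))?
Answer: -7097/66 ≈ -107.53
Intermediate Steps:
z = -12 (z = -27 + 15 = -12)
(-87 - 64)*((-36 - 11)/(z - 54)) = (-87 - 64)*((-36 - 11)/(-12 - 54)) = -(-7097)/(-66) = -(-7097)*(-1)/66 = -151*47/66 = -7097/66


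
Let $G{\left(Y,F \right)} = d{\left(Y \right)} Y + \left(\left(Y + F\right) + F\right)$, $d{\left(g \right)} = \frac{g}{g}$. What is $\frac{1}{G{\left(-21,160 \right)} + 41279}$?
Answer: $\frac{1}{41557} \approx 2.4063 \cdot 10^{-5}$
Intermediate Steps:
$d{\left(g \right)} = 1$
$G{\left(Y,F \right)} = 2 F + 2 Y$ ($G{\left(Y,F \right)} = 1 Y + \left(\left(Y + F\right) + F\right) = Y + \left(\left(F + Y\right) + F\right) = Y + \left(Y + 2 F\right) = 2 F + 2 Y$)
$\frac{1}{G{\left(-21,160 \right)} + 41279} = \frac{1}{\left(2 \cdot 160 + 2 \left(-21\right)\right) + 41279} = \frac{1}{\left(320 - 42\right) + 41279} = \frac{1}{278 + 41279} = \frac{1}{41557}$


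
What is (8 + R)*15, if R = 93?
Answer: 1515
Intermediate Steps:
(8 + R)*15 = (8 + 93)*15 = 101*15 = 1515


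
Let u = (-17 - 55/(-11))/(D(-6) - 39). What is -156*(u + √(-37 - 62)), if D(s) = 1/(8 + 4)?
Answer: -22464/467 - 468*I*√11 ≈ -48.103 - 1552.2*I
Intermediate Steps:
D(s) = 1/12
u = 144/467 (u = (-17 - 55/(-11))/(1/12 - 39) = (-17 - 55*(-1/11))/(-467/12) = (-17 + 5)*(-12/467) = -12*(-12/467) = 144/467 ≈ 0.30835)
-156*(u + √(-37 - 62)) = -156*(144/467 + √(-37 - 62)) = -156*(144/467 + √(-99)) = -156*(144/467 + 3*I*√11) = -22464/467 - 468*I*√11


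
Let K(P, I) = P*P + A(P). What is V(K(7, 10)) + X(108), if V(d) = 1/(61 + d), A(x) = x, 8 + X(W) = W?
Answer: 11701/117 ≈ 100.01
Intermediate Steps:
X(W) = -8 + W
K(P, I) = P + P² (K(P, I) = P*P + P = P² + P = P + P²)
V(K(7, 10)) + X(108) = 1/(61 + 7*(1 + 7)) + (-8 + 108) = 1/(61 + 7*8) + 100 = 1/(61 + 56) + 100 = 1/117 + 100 = 11701/117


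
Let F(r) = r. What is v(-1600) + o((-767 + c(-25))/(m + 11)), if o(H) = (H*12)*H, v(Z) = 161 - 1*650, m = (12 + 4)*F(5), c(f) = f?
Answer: 3477759/8281 ≈ 419.97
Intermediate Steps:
m = 80 (m = (12 + 4)*5 = 16*5 = 80)
v(Z) = -489 (v(Z) = 161 - 650 = -489)
o(H) = 12*H² (o(H) = (12*H)*H = 12*H²)
v(-1600) + o((-767 + c(-25))/(m + 11)) = -489 + 12*((-767 - 25)/(80 + 11))² = -489 + 12*(-792/91)² = -489 + 12*(627264/8281) = -489 + 7527168/8281 = 3477759/8281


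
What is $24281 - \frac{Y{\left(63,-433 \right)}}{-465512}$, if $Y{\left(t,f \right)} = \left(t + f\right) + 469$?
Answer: $\frac{11303096971}{465512} \approx 24281.0$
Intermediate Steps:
$Y{\left(t,f \right)} = 469 + f + t$ ($Y{\left(t,f \right)} = \left(f + t\right) + 469 = 469 + f + t$)
$24281 - \frac{Y{\left(63,-433 \right)}}{-465512} = 24281 - \frac{469 - 433 + 63}{-465512} = 24281 - 99 \left(- \frac{1}{465512}\right) = 24281 - - \frac{99}{465512} = 24281 + \frac{99}{465512} = \frac{11303096971}{465512}$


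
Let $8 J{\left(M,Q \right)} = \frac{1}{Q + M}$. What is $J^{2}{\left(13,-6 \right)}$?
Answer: $\frac{1}{3136} \approx 0.00031888$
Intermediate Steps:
$J{\left(M,Q \right)} = \frac{1}{8 \left(M + Q\right)}$ ($J{\left(M,Q \right)} = \frac{1}{8 \left(Q + M\right)} = \frac{1}{8 \left(M + Q\right)}$)
$J^{2}{\left(13,-6 \right)} = \left(\frac{1}{8 \left(13 - 6\right)}\right)^{2} = \left(\frac{1}{8 \cdot 7}\right)^{2} = \left(\frac{1}{8} \cdot \frac{1}{7}\right)^{2} = \left(\frac{1}{56}\right)^{2} = \frac{1}{3136}$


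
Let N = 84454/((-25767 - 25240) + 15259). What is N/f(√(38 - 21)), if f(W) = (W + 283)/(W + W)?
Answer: 717859/715603464 - 11950241*√17/715603464 ≈ -0.067851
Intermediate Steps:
N = -42227/17874 (N = 84454/(-51007 + 15259) = 84454/(-35748) = 84454*(-1/35748) = -42227/17874 ≈ -2.3625)
f(W) = (283 + W)/(2*W) (f(W) = (283 + W)/((2*W)) = (283 + W)*(1/(2*W)) = (283 + W)/(2*W))
N/f(√(38 - 21)) = -42227*2*√(38 - 21)/(283 + √(38 - 21))/17874 = -42227*2*√17/(283 + √17)/17874 = -42227*√17/(8937*(283 + √17))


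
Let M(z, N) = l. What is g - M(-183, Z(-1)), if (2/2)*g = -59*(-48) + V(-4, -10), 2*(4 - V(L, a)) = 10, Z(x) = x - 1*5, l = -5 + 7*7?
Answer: 2787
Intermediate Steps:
l = 44 (l = -5 + 49 = 44)
Z(x) = -5 + x (Z(x) = x - 5 = -5 + x)
M(z, N) = 44
V(L, a) = -1 (V(L, a) = 4 - 1/2*10 = 4 - 5 = -1)
g = 2831 (g = -59*(-48) - 1 = 2832 - 1 = 2831)
g - M(-183, Z(-1)) = 2831 - 1*44 = 2831 - 44 = 2787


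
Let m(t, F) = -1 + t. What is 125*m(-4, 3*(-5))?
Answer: -625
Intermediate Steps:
125*m(-4, 3*(-5)) = 125*(-1 - 4) = 125*(-5) = -625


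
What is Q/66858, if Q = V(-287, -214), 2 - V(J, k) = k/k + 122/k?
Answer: 28/1192301 ≈ 2.3484e-5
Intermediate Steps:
V(J, k) = 1 - 122/k (V(J, k) = 2 - (k/k + 122/k) = 2 - (1 + 122/k) = 2 + (-1 - 122/k) = 1 - 122/k)
Q = 168/107 (Q = (-122 - 214)/(-214) = -1/214*(-336) = 168/107 ≈ 1.5701)
Q/66858 = (168/107)/66858 = (168/107)*(1/66858) = 28/1192301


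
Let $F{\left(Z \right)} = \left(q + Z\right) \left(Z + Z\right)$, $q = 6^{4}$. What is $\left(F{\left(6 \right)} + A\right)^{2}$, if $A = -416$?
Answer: $231283264$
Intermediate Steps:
$q = 1296$
$F{\left(Z \right)} = 2 Z \left(1296 + Z\right)$ ($F{\left(Z \right)} = \left(1296 + Z\right) \left(Z + Z\right) = \left(1296 + Z\right) 2 Z = 2 Z \left(1296 + Z\right)$)
$\left(F{\left(6 \right)} + A\right)^{2} = \left(2 \cdot 6 \left(1296 + 6\right) - 416\right)^{2} = \left(2 \cdot 6 \cdot 1302 - 416\right)^{2} = \left(15624 - 416\right)^{2} = 15208^{2} = 231283264$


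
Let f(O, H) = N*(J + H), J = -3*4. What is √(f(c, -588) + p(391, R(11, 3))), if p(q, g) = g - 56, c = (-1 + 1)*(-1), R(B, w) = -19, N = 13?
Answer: 15*I*√35 ≈ 88.741*I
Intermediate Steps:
J = -12
c = 0 (c = 0*(-1) = 0)
f(O, H) = -156 + 13*H (f(O, H) = 13*(-12 + H) = -156 + 13*H)
p(q, g) = -56 + g
√(f(c, -588) + p(391, R(11, 3))) = √((-156 + 13*(-588)) + (-56 - 19)) = √((-156 - 7644) - 75) = √(-7800 - 75) = √(-7875) = 15*I*√35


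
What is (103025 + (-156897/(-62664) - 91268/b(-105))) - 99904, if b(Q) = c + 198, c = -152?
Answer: 547403189/480424 ≈ 1139.4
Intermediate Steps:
b(Q) = 46 (b(Q) = -152 + 198 = 46)
(103025 + (-156897/(-62664) - 91268/b(-105))) - 99904 = (103025 + (-156897/(-62664) - 91268/46)) - 99904 = (103025 + (-156897*(-1/62664) - 91268*1/46)) - 99904 = (103025 + (52299/20888 - 45634/23)) - 99904 = (103025 - 952000115/480424) - 99904 = 48543682485/480424 - 99904 = 547403189/480424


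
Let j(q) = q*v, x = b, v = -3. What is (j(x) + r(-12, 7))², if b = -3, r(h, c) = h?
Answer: 9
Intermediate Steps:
x = -3
j(q) = -3*q (j(q) = q*(-3) = -3*q)
(j(x) + r(-12, 7))² = (-3*(-3) - 12)² = (9 - 12)² = (-3)² = 9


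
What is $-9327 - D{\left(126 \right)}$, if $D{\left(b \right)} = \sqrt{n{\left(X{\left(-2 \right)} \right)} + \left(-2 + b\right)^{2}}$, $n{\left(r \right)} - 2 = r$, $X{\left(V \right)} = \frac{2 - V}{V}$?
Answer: $-9451$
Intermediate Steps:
$X{\left(V \right)} = \frac{2 - V}{V}$
$n{\left(r \right)} = 2 + r$
$D{\left(b \right)} = \sqrt{\left(-2 + b\right)^{2}}$ ($D{\left(b \right)} = \sqrt{\left(2 + \frac{2 - -2}{-2}\right) + \left(-2 + b\right)^{2}} = \sqrt{\left(2 - \frac{2 + 2}{2}\right) + \left(-2 + b\right)^{2}} = \sqrt{\left(2 - 2\right) + \left(-2 + b\right)^{2}} = \sqrt{0 + \left(-2 + b\right)^{2}} = \sqrt{\left(-2 + b\right)^{2}}$)
$-9327 - D{\left(126 \right)} = -9327 - \sqrt{\left(-2 + 126\right)^{2}} = -9327 - \sqrt{124^{2}} = -9327 - \sqrt{15376} = -9327 - 124 = -9451$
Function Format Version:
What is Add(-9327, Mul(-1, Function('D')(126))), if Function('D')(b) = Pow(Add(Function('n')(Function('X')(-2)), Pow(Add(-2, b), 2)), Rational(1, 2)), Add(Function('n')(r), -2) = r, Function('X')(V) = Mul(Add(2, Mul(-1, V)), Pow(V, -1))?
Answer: -9451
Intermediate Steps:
Function('X')(V) = Mul(Pow(V, -1), Add(2, Mul(-1, V)))
Function('n')(r) = Add(2, r)
Function('D')(b) = Pow(Pow(Add(-2, b), 2), Rational(1, 2)) (Function('D')(b) = Pow(Add(Add(2, Mul(Pow(-2, -1), Add(2, Mul(-1, -2)))), Pow(Add(-2, b), 2)), Rational(1, 2)) = Pow(Add(Add(2, Mul(Rational(-1, 2), Add(2, 2))), Pow(Add(-2, b), 2)), Rational(1, 2)) = Pow(Add(Add(2, Mul(Rational(-1, 2), 4)), Pow(Add(-2, b), 2)), Rational(1, 2)) = Pow(Add(Add(2, -2), Pow(Add(-2, b), 2)), Rational(1, 2)) = Pow(Add(0, Pow(Add(-2, b), 2)), Rational(1, 2)) = Pow(Pow(Add(-2, b), 2), Rational(1, 2)))
Add(-9327, Mul(-1, Function('D')(126))) = Add(-9327, Mul(-1, Pow(Pow(Add(-2, 126), 2), Rational(1, 2)))) = Add(-9327, Mul(-1, Pow(Pow(124, 2), Rational(1, 2)))) = Add(-9327, Mul(-1, Pow(15376, Rational(1, 2)))) = Add(-9327, Mul(-1, 124)) = Add(-9327, -124) = -9451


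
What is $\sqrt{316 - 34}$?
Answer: $\sqrt{282} \approx 16.793$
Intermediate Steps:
$\sqrt{316 - 34} = \sqrt{282}$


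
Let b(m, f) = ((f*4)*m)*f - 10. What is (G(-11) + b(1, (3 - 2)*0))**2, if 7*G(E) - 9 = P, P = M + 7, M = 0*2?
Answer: 2916/49 ≈ 59.510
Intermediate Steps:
M = 0
b(m, f) = -10 + 4*m*f**2 (b(m, f) = ((4*f)*m)*f - 10 = (4*f*m)*f - 10 = 4*m*f**2 - 10 = -10 + 4*m*f**2)
P = 7 (P = 0 + 7 = 7)
G(E) = 16/7 (G(E) = 9/7 + (1/7)*7 = 9/7 + 1 = 16/7)
(G(-11) + b(1, (3 - 2)*0))**2 = (16/7 + (-10 + 4*1*((3 - 2)*0)**2))**2 = (16/7 + (-10 + 4*1*(1*0)**2))**2 = (16/7 + (-10 + 4*1*0**2))**2 = (16/7 + (-10 + 4*1*0))**2 = (16/7 + (-10 + 0))**2 = (16/7 - 10)**2 = (-54/7)**2 = 2916/49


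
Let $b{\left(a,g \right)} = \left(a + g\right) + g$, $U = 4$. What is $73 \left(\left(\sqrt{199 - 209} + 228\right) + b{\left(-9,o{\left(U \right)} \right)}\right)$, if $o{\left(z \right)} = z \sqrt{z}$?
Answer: $17155 + 73 i \sqrt{10} \approx 17155.0 + 230.85 i$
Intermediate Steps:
$o{\left(z \right)} = z^{\frac{3}{2}}$
$b{\left(a,g \right)} = a + 2 g$
$73 \left(\left(\sqrt{199 - 209} + 228\right) + b{\left(-9,o{\left(U \right)} \right)}\right) = 73 \left(\left(\sqrt{199 - 209} + 228\right) - \left(9 - 2 \cdot 4^{\frac{3}{2}}\right)\right) = 73 \left(\left(\sqrt{-10} + 228\right) + \left(-9 + 2 \cdot 8\right)\right) = 73 \left(\left(i \sqrt{10} + 228\right) + \left(-9 + 16\right)\right) = 73 \left(\left(228 + i \sqrt{10}\right) + 7\right) = 73 \left(235 + i \sqrt{10}\right) = 17155 + 73 i \sqrt{10}$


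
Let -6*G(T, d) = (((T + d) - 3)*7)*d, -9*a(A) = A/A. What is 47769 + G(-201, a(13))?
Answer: 23202875/486 ≈ 47743.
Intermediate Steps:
a(A) = -1/9 (a(A) = -A/(9*A) = -1/9*1 = -1/9)
G(T, d) = -d*(-21 + 7*T + 7*d)/6 (G(T, d) = -((T + d) - 3)*7*d/6 = -(-3 + T + d)*7*d/6 = -(-21 + 7*T + 7*d)*d/6 = -d*(-21 + 7*T + 7*d)/6)
47769 + G(-201, a(13)) = 47769 + (7/6)*(-1/9)*(3 - 1*(-201) - 1*(-1/9)) = 47769 + (7/6)*(-1/9)*(3 + 201 + 1/9) = 47769 + (7/6)*(-1/9)*(1837/9) = 47769 - 12859/486 = 23202875/486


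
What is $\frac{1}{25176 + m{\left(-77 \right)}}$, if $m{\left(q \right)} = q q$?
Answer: $\frac{1}{31105} \approx 3.2149 \cdot 10^{-5}$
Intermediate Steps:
$m{\left(q \right)} = q^{2}$
$\frac{1}{25176 + m{\left(-77 \right)}} = \frac{1}{25176 + \left(-77\right)^{2}} = \frac{1}{25176 + 5929} = \frac{1}{31105}$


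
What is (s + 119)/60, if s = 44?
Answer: 163/60 ≈ 2.7167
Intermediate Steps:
(s + 119)/60 = (44 + 119)/60 = (1/60)*163 = 163/60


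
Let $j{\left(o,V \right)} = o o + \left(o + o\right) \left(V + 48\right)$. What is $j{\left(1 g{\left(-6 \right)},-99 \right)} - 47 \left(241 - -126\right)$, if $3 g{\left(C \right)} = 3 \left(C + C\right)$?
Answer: $-15881$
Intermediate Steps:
$g{\left(C \right)} = 2 C$ ($g{\left(C \right)} = \frac{3 \left(C + C\right)}{3} = \frac{3 \cdot 2 C}{3} = \frac{6 C}{3} = 2 C$)
$j{\left(o,V \right)} = o^{2} + 2 o \left(48 + V\right)$
$j{\left(1 g{\left(-6 \right)},-99 \right)} - 47 \left(241 - -126\right) = 1 \cdot 2 \left(-6\right) \left(96 + 1 \cdot 2 \left(-6\right) + 2 \left(-99\right)\right) - 47 \left(241 - -126\right) = 1 \left(-12\right) \left(96 + 1 \left(-12\right) - 198\right) - 47 \left(241 + 126\right) = - 12 \left(96 - 12 - 198\right) - 17249 = \left(-12\right) \left(-114\right) - 17249 = 1368 - 17249 = -15881$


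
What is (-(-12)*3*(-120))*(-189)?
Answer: 816480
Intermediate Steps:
(-(-12)*3*(-120))*(-189) = (-3*(-12)*(-120))*(-189) = (36*(-120))*(-189) = -4320*(-189) = 816480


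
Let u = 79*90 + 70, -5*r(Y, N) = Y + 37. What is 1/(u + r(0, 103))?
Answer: 5/35863 ≈ 0.00013942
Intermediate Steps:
r(Y, N) = -37/5 - Y/5 (r(Y, N) = -(Y + 37)/5 = -(37 + Y)/5 = -37/5 - Y/5)
u = 7180 (u = 7110 + 70 = 7180)
1/(u + r(0, 103)) = 1/(7180 + (-37/5 - ⅕*0)) = 1/(7180 + (-37/5 + 0)) = 1/(7180 - 37/5) = 1/(35863/5) = 5/35863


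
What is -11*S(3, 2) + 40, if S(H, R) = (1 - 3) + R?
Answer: 40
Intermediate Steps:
S(H, R) = -2 + R
-11*S(3, 2) + 40 = -11*(-2 + 2) + 40 = -11*0 + 40 = 0 + 40 = 40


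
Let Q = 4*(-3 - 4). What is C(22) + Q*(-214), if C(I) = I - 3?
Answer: 6011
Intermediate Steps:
Q = -28 (Q = 4*(-7) = -28)
C(I) = -3 + I
C(22) + Q*(-214) = (-3 + 22) - 28*(-214) = 19 + 5992 = 6011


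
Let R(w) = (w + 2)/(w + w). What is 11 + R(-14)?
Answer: 80/7 ≈ 11.429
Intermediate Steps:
R(w) = (2 + w)/(2*w) (R(w) = (2 + w)/((2*w)) = (2 + w)*(1/(2*w)) = (2 + w)/(2*w))
11 + R(-14) = 11 + (1/2)*(2 - 14)/(-14) = 11 + (1/2)*(-1/14)*(-12) = 11 + 3/7 = 80/7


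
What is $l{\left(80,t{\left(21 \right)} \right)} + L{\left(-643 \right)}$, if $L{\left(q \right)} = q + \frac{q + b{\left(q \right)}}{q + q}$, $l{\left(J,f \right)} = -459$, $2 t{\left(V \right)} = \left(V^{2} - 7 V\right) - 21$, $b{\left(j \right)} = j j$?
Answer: $-1423$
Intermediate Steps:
$b{\left(j \right)} = j^{2}$
$t{\left(V \right)} = - \frac{21}{2} + \frac{V^{2}}{2} - \frac{7 V}{2}$ ($t{\left(V \right)} = \frac{\left(V^{2} - 7 V\right) - 21}{2} = \frac{-21 + V^{2} - 7 V}{2} = - \frac{21}{2} + \frac{V^{2}}{2} - \frac{7 V}{2}$)
$L{\left(q \right)} = q + \frac{q + q^{2}}{2 q}$ ($L{\left(q \right)} = q + \frac{q + q^{2}}{q + q} = q + \frac{q + q^{2}}{2 q}$)
$l{\left(80,t{\left(21 \right)} \right)} + L{\left(-643 \right)} = -459 + \left(\frac{1}{2} + \frac{3}{2} \left(-643\right)\right) = -459 + \left(\frac{1}{2} - \frac{1929}{2}\right) = -459 - 964 = -1423$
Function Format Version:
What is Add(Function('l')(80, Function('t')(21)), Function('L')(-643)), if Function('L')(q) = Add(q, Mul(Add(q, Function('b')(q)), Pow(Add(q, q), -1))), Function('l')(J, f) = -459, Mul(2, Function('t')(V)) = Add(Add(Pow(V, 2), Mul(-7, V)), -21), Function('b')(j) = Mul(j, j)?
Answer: -1423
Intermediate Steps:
Function('b')(j) = Pow(j, 2)
Function('t')(V) = Add(Rational(-21, 2), Mul(Rational(1, 2), Pow(V, 2)), Mul(Rational(-7, 2), V)) (Function('t')(V) = Mul(Rational(1, 2), Add(Add(Pow(V, 2), Mul(-7, V)), -21)) = Mul(Rational(1, 2), Add(-21, Pow(V, 2), Mul(-7, V))) = Add(Rational(-21, 2), Mul(Rational(1, 2), Pow(V, 2)), Mul(Rational(-7, 2), V)))
Function('L')(q) = Add(q, Mul(Rational(1, 2), Pow(q, -1), Add(q, Pow(q, 2)))) (Function('L')(q) = Add(q, Mul(Add(q, Pow(q, 2)), Pow(Add(q, q), -1))) = Add(q, Mul(Add(q, Pow(q, 2)), Pow(Mul(2, q), -1))) = Add(q, Mul(Add(q, Pow(q, 2)), Mul(Rational(1, 2), Pow(q, -1)))) = Add(q, Mul(Rational(1, 2), Pow(q, -1), Add(q, Pow(q, 2)))))
Add(Function('l')(80, Function('t')(21)), Function('L')(-643)) = Add(-459, Add(Rational(1, 2), Mul(Rational(3, 2), -643))) = Add(-459, Add(Rational(1, 2), Rational(-1929, 2))) = Add(-459, -964) = -1423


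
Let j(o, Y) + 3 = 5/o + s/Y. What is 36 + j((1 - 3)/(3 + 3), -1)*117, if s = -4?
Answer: -1602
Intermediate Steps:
j(o, Y) = -3 - 4/Y + 5/o (j(o, Y) = -3 + (5/o - 4/Y) = -3 + (-4/Y + 5/o) = -3 - 4/Y + 5/o)
36 + j((1 - 3)/(3 + 3), -1)*117 = 36 + (-3 - 4/(-1) + 5/(((1 - 3)/(3 + 3))))*117 = 36 + (-3 - 4*(-1) + 5/((-2/6)))*117 = 36 + (-3 + 4 + 5/((-2*⅙)))*117 = 36 + (-3 + 4 + 5/(-⅓))*117 = 36 + (-3 + 4 + 5*(-3))*117 = 36 + (-3 + 4 - 15)*117 = 36 - 14*117 = 36 - 1638 = -1602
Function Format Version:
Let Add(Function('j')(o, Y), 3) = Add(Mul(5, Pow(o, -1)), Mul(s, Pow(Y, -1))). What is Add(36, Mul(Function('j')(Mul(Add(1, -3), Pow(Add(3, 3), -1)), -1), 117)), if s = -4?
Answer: -1602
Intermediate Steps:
Function('j')(o, Y) = Add(-3, Mul(-4, Pow(Y, -1)), Mul(5, Pow(o, -1))) (Function('j')(o, Y) = Add(-3, Add(Mul(5, Pow(o, -1)), Mul(-4, Pow(Y, -1)))) = Add(-3, Add(Mul(-4, Pow(Y, -1)), Mul(5, Pow(o, -1)))) = Add(-3, Mul(-4, Pow(Y, -1)), Mul(5, Pow(o, -1))))
Add(36, Mul(Function('j')(Mul(Add(1, -3), Pow(Add(3, 3), -1)), -1), 117)) = Add(36, Mul(Add(-3, Mul(-4, Pow(-1, -1)), Mul(5, Pow(Mul(Add(1, -3), Pow(Add(3, 3), -1)), -1))), 117)) = Add(36, Mul(Add(-3, Mul(-4, -1), Mul(5, Pow(Mul(-2, Pow(6, -1)), -1))), 117)) = Add(36, Mul(Add(-3, 4, Mul(5, Pow(Mul(-2, Rational(1, 6)), -1))), 117)) = Add(36, Mul(Add(-3, 4, Mul(5, Pow(Rational(-1, 3), -1))), 117)) = Add(36, Mul(Add(-3, 4, Mul(5, -3)), 117)) = Add(36, Mul(Add(-3, 4, -15), 117)) = Add(36, Mul(-14, 117)) = Add(36, -1638) = -1602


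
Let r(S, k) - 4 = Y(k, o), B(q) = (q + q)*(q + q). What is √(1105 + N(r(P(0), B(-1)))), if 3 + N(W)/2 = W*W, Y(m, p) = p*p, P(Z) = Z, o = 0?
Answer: √1131 ≈ 33.630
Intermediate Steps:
B(q) = 4*q² (B(q) = (2*q)*(2*q) = 4*q²)
Y(m, p) = p²
r(S, k) = 4 (r(S, k) = 4 + 0² = 4 + 0 = 4)
N(W) = -6 + 2*W² (N(W) = -6 + 2*(W*W) = -6 + 2*W²)
√(1105 + N(r(P(0), B(-1)))) = √(1105 + (-6 + 2*4²)) = √(1105 + (-6 + 2*16)) = √(1105 + (-6 + 32)) = √(1105 + 26) = √1131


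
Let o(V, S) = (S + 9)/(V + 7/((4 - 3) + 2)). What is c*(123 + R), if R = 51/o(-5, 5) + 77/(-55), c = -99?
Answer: -387684/35 ≈ -11077.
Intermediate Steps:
o(V, S) = (9 + S)/(7/3 + V) (o(V, S) = (9 + S)/(V + 7/(1 + 2)) = (9 + S)/(V + 7/3) = (9 + S)/(7/3 + V))
R = -389/35 (R = 51/((3*(9 + 5)/(7 + 3*(-5)))) + 77/(-55) = 51/((3*14/(7 - 15))) + 77*(-1/55) = 51/((3*14/(-8))) - 7/5 = 51/((3*(-⅛)*14)) - 7/5 = 51/(-21/4) - 7/5 = 51*(-4/21) - 7/5 = -68/7 - 7/5 = -389/35 ≈ -11.114)
c*(123 + R) = -99*(123 - 389/35) = -99*3916/35 = -387684/35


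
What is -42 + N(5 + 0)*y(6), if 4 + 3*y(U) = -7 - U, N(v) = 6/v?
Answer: -244/5 ≈ -48.800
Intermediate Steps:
y(U) = -11/3 - U/3 (y(U) = -4/3 + (-7 - U)/3 = -4/3 + (-7/3 - U/3) = -11/3 - U/3)
-42 + N(5 + 0)*y(6) = -42 + (6/(5 + 0))*(-11/3 - ⅓*6) = -42 + (6/5)*(-11/3 - 2) = -42 + (6*(⅕))*(-17/3) = -42 + (6/5)*(-17/3) = -42 - 34/5 = -244/5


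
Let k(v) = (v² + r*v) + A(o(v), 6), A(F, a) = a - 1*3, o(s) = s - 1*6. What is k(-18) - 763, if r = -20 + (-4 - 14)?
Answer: 248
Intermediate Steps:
o(s) = -6 + s (o(s) = s - 6 = -6 + s)
A(F, a) = -3 + a (A(F, a) = a - 3 = -3 + a)
r = -38 (r = -20 - 18 = -38)
k(v) = 3 + v² - 38*v (k(v) = (v² - 38*v) + (-3 + 6) = (v² - 38*v) + 3 = 3 + v² - 38*v)
k(-18) - 763 = (3 + (-18)² - 38*(-18)) - 763 = (3 + 324 + 684) - 763 = 1011 - 763 = 248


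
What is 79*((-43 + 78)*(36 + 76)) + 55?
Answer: 309735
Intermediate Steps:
79*((-43 + 78)*(36 + 76)) + 55 = 79*(35*112) + 55 = 79*3920 + 55 = 309680 + 55 = 309735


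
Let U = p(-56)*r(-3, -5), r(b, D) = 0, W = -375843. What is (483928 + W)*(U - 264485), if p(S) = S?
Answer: -28586861225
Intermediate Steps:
U = 0 (U = -56*0 = 0)
(483928 + W)*(U - 264485) = (483928 - 375843)*(0 - 264485) = 108085*(-264485) = -28586861225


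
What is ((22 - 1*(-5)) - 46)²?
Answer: 361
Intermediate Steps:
((22 - 1*(-5)) - 46)² = ((22 + 5) - 46)² = (27 - 46)² = (-19)² = 361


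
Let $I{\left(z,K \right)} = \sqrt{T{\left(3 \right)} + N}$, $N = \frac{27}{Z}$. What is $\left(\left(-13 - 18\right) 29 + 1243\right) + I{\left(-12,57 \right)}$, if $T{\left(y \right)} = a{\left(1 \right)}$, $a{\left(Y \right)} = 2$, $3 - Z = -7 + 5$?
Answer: $344 + \frac{\sqrt{185}}{5} \approx 346.72$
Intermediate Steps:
$Z = 5$ ($Z = 3 - \left(-7 + 5\right) = 3 - -2 = 3 + 2 = 5$)
$T{\left(y \right)} = 2$
$N = \frac{27}{5} \approx 5.4$
$I{\left(z,K \right)} = \frac{\sqrt{185}}{5}$ ($I{\left(z,K \right)} = \sqrt{2 + \frac{27}{5}} = \sqrt{\frac{37}{5}} = \frac{\sqrt{185}}{5}$)
$\left(\left(-13 - 18\right) 29 + 1243\right) + I{\left(-12,57 \right)} = \left(\left(-13 - 18\right) 29 + 1243\right) + \frac{\sqrt{185}}{5} = \left(\left(-31\right) 29 + 1243\right) + \frac{\sqrt{185}}{5} = \left(-899 + 1243\right) + \frac{\sqrt{185}}{5} = 344 + \frac{\sqrt{185}}{5}$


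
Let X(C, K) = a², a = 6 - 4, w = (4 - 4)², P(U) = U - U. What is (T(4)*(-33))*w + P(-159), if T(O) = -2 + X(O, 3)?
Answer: 0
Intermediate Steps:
P(U) = 0
w = 0 (w = 0² = 0)
a = 2
X(C, K) = 4 (X(C, K) = 2² = 4)
T(O) = 2 (T(O) = -2 + 4 = 2)
(T(4)*(-33))*w + P(-159) = (2*(-33))*0 + 0 = -66*0 + 0 = 0 + 0 = 0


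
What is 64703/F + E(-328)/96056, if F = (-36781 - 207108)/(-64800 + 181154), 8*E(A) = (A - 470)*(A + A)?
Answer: -180784277247917/5856750446 ≈ -30868.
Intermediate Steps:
E(A) = A*(-470 + A)/4 (E(A) = ((A - 470)*(A + A))/8 = ((-470 + A)*(2*A))/8 = (2*A*(-470 + A))/8 = A*(-470 + A)/4)
F = -243889/116354 ≈ -2.0961
64703/F + E(-328)/96056 = 64703/(-243889/116354) + ((1/4)*(-328)*(-470 - 328))/96056 = 64703*(-116354/243889) + ((1/4)*(-328)*(-798))*(1/96056) = -7528452862/243889 + 65436*(1/96056) = -7528452862/243889 + 16359/24014 = -180784277247917/5856750446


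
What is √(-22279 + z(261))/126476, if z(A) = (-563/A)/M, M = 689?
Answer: I*√80052095273774/7581350868 ≈ 0.0011802*I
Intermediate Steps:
z(A) = -563/(689*A) (z(A) = -563/A/689 = -563/A*(1/689) = -563/(689*A))
√(-22279 + z(261))/126476 = √(-22279 - 563/689/261)/126476 = √(-22279 - 563/689*1/261)*(1/126476) = √(-22279 - 563/179829)*(1/126476) = √(-4006410854/179829)*(1/126476) = (I*√80052095273774/59943)*(1/126476) = I*√80052095273774/7581350868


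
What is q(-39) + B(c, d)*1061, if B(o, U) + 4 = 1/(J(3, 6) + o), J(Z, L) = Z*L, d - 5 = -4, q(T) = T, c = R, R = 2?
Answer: -84599/20 ≈ -4230.0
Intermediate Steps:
c = 2
d = 1 (d = 5 - 4 = 1)
J(Z, L) = L*Z
B(o, U) = -4 + 1/(18 + o) (B(o, U) = -4 + 1/(6*3 + o) = -4 + 1/(18 + o))
q(-39) + B(c, d)*1061 = -39 + ((-71 - 4*2)/(18 + 2))*1061 = -39 + ((-71 - 8)/20)*1061 = -39 + ((1/20)*(-79))*1061 = -39 - 79/20*1061 = -39 - 83819/20 = -84599/20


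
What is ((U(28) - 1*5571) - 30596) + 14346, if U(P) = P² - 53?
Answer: -21090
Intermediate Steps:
U(P) = -53 + P²
((U(28) - 1*5571) - 30596) + 14346 = (((-53 + 28²) - 1*5571) - 30596) + 14346 = (((-53 + 784) - 5571) - 30596) + 14346 = ((731 - 5571) - 30596) + 14346 = (-4840 - 30596) + 14346 = -35436 + 14346 = -21090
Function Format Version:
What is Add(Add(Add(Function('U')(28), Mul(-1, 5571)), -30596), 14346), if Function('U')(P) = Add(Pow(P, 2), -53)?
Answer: -21090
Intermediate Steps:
Function('U')(P) = Add(-53, Pow(P, 2))
Add(Add(Add(Function('U')(28), Mul(-1, 5571)), -30596), 14346) = Add(Add(Add(Add(-53, Pow(28, 2)), Mul(-1, 5571)), -30596), 14346) = Add(Add(Add(Add(-53, 784), -5571), -30596), 14346) = Add(Add(Add(731, -5571), -30596), 14346) = Add(Add(-4840, -30596), 14346) = Add(-35436, 14346) = -21090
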